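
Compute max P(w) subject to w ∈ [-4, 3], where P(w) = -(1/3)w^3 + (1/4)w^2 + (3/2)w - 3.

P'(w) = -w^2 + (1/2)w + 3/2, which vanishes at w = -1 and w = 3/2.
Evaluating at the critical points and endpoints: P(-4) = 49/3,  P(-1) = -47/12,  P(3/2) = -21/16,  P(3) = -21/4.
The maximum over the interval is 49/3, attained at w = -4.

49/3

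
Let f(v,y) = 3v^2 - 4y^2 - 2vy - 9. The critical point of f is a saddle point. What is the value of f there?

∂f/∂v = 6v - 2y = 0 and ∂f/∂y = -2v - 8y = 0, so (v, y) = (0, 0).
The Hessian has f_{vv} = 6, f_{yy} = -8, f_{vy} = -2, giving D = -52 < 0, so the point is a saddle point.
f(0, 0) = -9.

-9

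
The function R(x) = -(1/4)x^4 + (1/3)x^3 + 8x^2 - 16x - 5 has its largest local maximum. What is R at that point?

R'(x) = -x^3 + x^2 + 16x - 16 = 0 at x = -4, 1, 4.
Since R''(x) = -3x^2 + 2x + 16, we get R''(-4) = -40 < 0 ⇒ local maximum; R''(1) = 15 > 0 ⇒ local minimum; R''(4) = -24 < 0 ⇒ local maximum.
The largest local maximum is R(-4) = 305/3.

305/3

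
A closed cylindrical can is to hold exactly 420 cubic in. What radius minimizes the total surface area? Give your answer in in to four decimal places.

With radius r and height h, πr²h = 420 so h = 420/(πr²), and S(r) = 2πr² + 2πrh = 2πr² + 2·420/r.
S'(r) = 4πr − 2·420/r² = 0 ⇒ r³ = 420/(2π), so r ≈ 4.0584 and h = 2r ≈ 8.1168.
S''(r) = 4π + 4·420/r³ > 0, so this is the minimum; S ≈ 310.4660.

4.0584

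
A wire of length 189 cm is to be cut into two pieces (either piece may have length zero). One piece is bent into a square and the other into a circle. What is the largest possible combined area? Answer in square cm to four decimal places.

Let x be the length used for the square. Square side x/4; circle radius (189−x)/(2π).
A(x) = (x/4)² + π·((189−x)/(2π))² = x²/16 + (189−x)²/(4π) for 0 ≤ x ≤ 189. A'(x) = x/8 − (189−x)/(2π) = 0 gives x = 4·189/(π+4) ≈ 105.8587.
A'' > 0, so the interior critical point is a minimum; the maximum is at an endpoint. A(0) = 2842.5869 and A(189) = 2232.5625, so the largest area is 2842.5869.

2842.5869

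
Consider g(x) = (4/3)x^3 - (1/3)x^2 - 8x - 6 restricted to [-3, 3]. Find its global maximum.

3

The derivative is 4x^2 - (2/3)x - 8, which vanishes at x = -4/3 and x = 3/2.
Compare values at every candidate in [-3, 3]: g(-3) = -21, g(-4/3) = 74/81, g(3/2) = -57/4, g(3) = 3.
So the maximum is g(3) = 3.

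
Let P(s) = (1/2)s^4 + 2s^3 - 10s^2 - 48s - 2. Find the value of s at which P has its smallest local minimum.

3

Critical points: P'(s) = 2s^3 + 6s^2 - 20s - 48 vanishes at s = -4, -2, 3.
P''(s) = 6s^2 + 12s - 20. P''(-4) = 28 > 0 ⇒ local minimum; P''(-2) = -20 < 0 ⇒ local maximum; P''(3) = 70 > 0 ⇒ local minimum.
So the smallest local minimum value is P(3) = -283/2.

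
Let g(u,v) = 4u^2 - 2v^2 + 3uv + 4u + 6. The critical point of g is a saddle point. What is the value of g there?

∂g/∂u = 8u + 3v + 4 = 0 and ∂g/∂v = 3u - 4v = 0, so (u, v) = (-16/41, -12/41).
The Hessian has g_{uu} = 8, g_{vv} = -4, g_{uv} = 3, giving D = -41 < 0, so the point is a saddle point.
g(-16/41, -12/41) = 214/41.

214/41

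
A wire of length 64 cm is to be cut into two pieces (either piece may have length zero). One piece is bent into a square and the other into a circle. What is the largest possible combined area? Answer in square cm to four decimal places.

Let x be the length used for the square. Square side x/4; circle radius (64−x)/(2π).
A(x) = (x/4)² + π·((64−x)/(2π))² = x²/16 + (64−x)²/(4π) for 0 ≤ x ≤ 64. A'(x) = x/8 − (64−x)/(2π) = 0 gives x = 4·64/(π+4) ≈ 35.8463.
A'' > 0, so the interior critical point is a minimum; the maximum is at an endpoint. A(0) = 325.9493 and A(64) = 256.0000, so the largest area is 325.9493.

325.9493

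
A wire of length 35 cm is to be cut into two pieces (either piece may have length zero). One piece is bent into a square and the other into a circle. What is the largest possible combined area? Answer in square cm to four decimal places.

Let x be the length used for the square. Square side x/4; circle radius (35−x)/(2π).
A(x) = (x/4)² + π·((35−x)/(2π))² = x²/16 + (35−x)²/(4π) for 0 ≤ x ≤ 35. A'(x) = x/8 − (35−x)/(2π) = 0 gives x = 4·35/(π+4) ≈ 19.6035.
A'' > 0, so the interior critical point is a minimum; the maximum is at an endpoint. A(0) = 97.4824 and A(35) = 76.5625, so the largest area is 97.4824.

97.4824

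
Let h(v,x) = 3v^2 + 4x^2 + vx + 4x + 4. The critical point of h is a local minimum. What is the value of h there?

140/47

∂h/∂v = 6v + x = 0 and ∂h/∂x = v + 8x + 4 = 0, so (v, x) = (4/47, -24/47).
The Hessian has h_{vv} = 6, h_{xx} = 8, h_{vx} = 1, giving D = 47 > 0 with h_{vv} > 0, so the point is a local minimum.
h(4/47, -24/47) = 140/47.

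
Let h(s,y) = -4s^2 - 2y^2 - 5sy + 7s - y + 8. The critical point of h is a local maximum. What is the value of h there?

∂h/∂s = -8s - 5y + 7 = 0 and ∂h/∂y = -5s - 4y - 1 = 0, so (s, y) = (33/7, -43/7).
The Hessian has h_{ss} = -8, h_{yy} = -4, h_{sy} = -5, giving D = 7 > 0 with h_{ss} < 0, so the point is a local maximum.
h(33/7, -43/7) = 193/7.

193/7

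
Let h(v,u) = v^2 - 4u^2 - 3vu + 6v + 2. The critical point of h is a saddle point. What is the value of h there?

∂h/∂v = 2v - 3u + 6 = 0 and ∂h/∂u = -3v - 8u = 0, so (v, u) = (-48/25, 18/25).
The Hessian has h_{vv} = 2, h_{uu} = -8, h_{vu} = -3, giving D = -25 < 0, so the point is a saddle point.
h(-48/25, 18/25) = -94/25.

-94/25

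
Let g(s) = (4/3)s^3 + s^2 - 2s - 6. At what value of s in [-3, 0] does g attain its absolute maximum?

Differentiating, g'(s) = 4s^2 + 2s - 2; whose only zero in [-3, 0] is s = -1.
Candidates: g(-3) = -27, g(-1) = -13/3, g(0) = -6.
Hence the absolute maximum is -13/3 at s = -1.

-1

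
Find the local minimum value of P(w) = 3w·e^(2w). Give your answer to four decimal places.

-0.5518

By the product rule, P'(w) = (6w + 3)·e^(2w). Since e^(2w) > 0, the only critical point is w = -1/2.
P''(-1/2) has the same sign as 6 > 0, so this is a local minimum.
P(-1/2) = (-3/2)·e^(-1) ≈ -0.5518.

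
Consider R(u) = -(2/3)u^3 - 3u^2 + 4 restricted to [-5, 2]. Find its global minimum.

The derivative is -2u^2 - 6u, which vanishes at u = -3 and u = 0.
Evaluating at the critical points and endpoints: R(-5) = 37/3,  R(-3) = -5,  R(0) = 4,  R(2) = -40/3.
The minimum over the interval is -40/3, attained at u = 2.

-40/3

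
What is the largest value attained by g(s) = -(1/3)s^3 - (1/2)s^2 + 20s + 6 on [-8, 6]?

170/3

Differentiating, g'(s) = -s^2 - s + 20; which vanishes at s = -5 and s = 4.
Compare values at every candidate in [-8, 6]: g(-8) = -46/3; g(-5) = -389/6; g(4) = 170/3; g(6) = 36.
The maximum over the interval is 170/3, attained at s = 4.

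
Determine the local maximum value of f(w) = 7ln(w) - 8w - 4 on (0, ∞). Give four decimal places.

f'(w) = 7/w − 8 = 0 gives w = 7/8.
f''(w) = -7/w², which is negative for w > 0, so this is a local maximum.
f(7/8) = 7·ln(7/8) - 7 - 4 ≈ -11.9347.

-11.9347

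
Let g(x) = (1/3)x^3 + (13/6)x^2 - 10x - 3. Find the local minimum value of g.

-1961/162

g'(x) = x^2 + (13/3)x - 10. Setting g'(x) = 0 gives x ∈ {-6, 5/3}.
g''(x) = 2x + 13/3. g''(-6) = -23/3 < 0 ⇒ local maximum; g''(5/3) = 23/3 > 0 ⇒ local minimum.
So the local minimum value is g(5/3) = -1961/162.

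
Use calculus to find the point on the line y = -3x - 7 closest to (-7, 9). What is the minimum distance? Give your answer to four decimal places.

1.5811

Minimize D(x)^2 = (x + 7)^2 + (-3x - 16)^2.
d/dx[D^2] = 2(x + 7) + 2·(-3)·(-3x - 16) = 0 ⇒ x = -11/2.
Then y = 19/2 and the distance is √(5/2) ≈ 1.5811.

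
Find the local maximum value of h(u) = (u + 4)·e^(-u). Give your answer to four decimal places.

h'(u) = 1·e^(-u) + (u + 4)·(-1)·e^(-u) = (-u - 3)·e^(-u). Since e^(-u) > 0, the only critical point is u = -3.
h''(-3) has the same sign as -1 < 0, so this is a local maximum.
h(-3) = (1)·e^(3) ≈ 20.0855.

20.0855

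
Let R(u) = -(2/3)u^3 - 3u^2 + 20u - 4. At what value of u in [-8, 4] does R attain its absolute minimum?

-5

The derivative is -2u^2 - 6u + 20, which vanishes at u = -5 and u = 2.
Evaluating at the critical points and endpoints: R(-8) = -44/3,  R(-5) = -287/3,  R(2) = 56/3,  R(4) = -44/3.
So the minimum is R(-5) = -287/3.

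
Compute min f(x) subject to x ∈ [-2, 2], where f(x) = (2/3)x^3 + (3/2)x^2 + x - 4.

f'(x) = 2x^2 + 3x + 1, which vanishes at x = -1 and x = -1/2.
Compare values at every candidate in [-2, 2]: f(-2) = -16/3,  f(-1) = -25/6,  f(-1/2) = -101/24,  f(2) = 28/3.
So the minimum is f(-2) = -16/3.

-16/3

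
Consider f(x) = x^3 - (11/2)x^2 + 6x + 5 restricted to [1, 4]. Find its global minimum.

1/2

Differentiating, f'(x) = 3x^2 - 11x + 6; whose only zero in [1, 4] is x = 3.
Compare values at every candidate in [1, 4]: f(1) = 13/2,  f(3) = 1/2,  f(4) = 5.
The minimum over the interval is 1/2, attained at x = 3.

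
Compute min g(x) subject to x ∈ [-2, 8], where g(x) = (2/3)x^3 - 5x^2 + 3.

-116/3

Differentiating, g'(x) = 2x^2 - 10x; which vanishes at x = 0 and x = 5.
Evaluating at the critical points and endpoints: g(-2) = -67/3, g(0) = 3, g(5) = -116/3, g(8) = 73/3.
So the minimum is g(5) = -116/3.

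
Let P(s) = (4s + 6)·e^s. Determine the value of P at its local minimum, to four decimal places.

-0.3283

By the product rule, P'(s) = (4s + 10)·e^s. Since e^s > 0, the only critical point is s = -5/2.
P''(-5/2) has the same sign as 4 > 0, so this is a local minimum.
P(-5/2) = (-4)·e^(-5/2) ≈ -0.3283.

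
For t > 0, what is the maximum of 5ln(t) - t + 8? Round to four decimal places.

11.0472

P'(t) = 5/t − 1 = 0 gives t = 5.
P''(t) = -5/t², which is negative for t > 0, so this is a local maximum.
P(5) = 5·ln(5) - 5 + 8 ≈ 11.0472.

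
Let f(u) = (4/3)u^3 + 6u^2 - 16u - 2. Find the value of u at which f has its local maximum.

-4

f'(u) = 4u^2 + 12u - 16 = 0 at u = -4, 1.
f''(u) = 8u + 12. f''(-4) = -20 < 0 ⇒ local maximum; f''(1) = 20 > 0 ⇒ local minimum.
Thus f has its local maximum at u = -4, with value 218/3.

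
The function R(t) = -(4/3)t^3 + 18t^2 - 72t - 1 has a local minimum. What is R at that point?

-91

R'(t) = -4t^2 + 36t - 72 = 0 at t = 3, 6.
R''(t) = -8t + 36. R''(3) = 12 > 0 ⇒ local minimum; R''(6) = -12 < 0 ⇒ local maximum.
The local minimum is R(3) = -91.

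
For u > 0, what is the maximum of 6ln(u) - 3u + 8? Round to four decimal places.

f'(u) = 6/u − 3 = 0 gives u = 2.
f''(u) = -6/u², which is negative for u > 0, so this is a local maximum.
f(2) = 6·ln(2) - 6 + 8 ≈ 6.1589.

6.1589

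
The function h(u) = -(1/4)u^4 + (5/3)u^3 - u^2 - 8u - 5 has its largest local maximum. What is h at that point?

1/12

Critical points: h'(u) = -u^3 + 5u^2 - 2u - 8 vanishes at u = -1, 2, 4.
h''(u) = -3u^2 + 10u - 2. h''(-1) = -15 < 0 ⇒ local maximum; h''(2) = 6 > 0 ⇒ local minimum; h''(4) = -10 < 0 ⇒ local maximum.
Thus h has its largest local maximum at u = -1, with value 1/12.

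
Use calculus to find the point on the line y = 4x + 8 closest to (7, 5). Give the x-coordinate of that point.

-5/17

Minimize D(x)^2 = (x - 7)^2 + (4x + 3)^2.
d/dx[D^2] = 2(x - 7) + 2·4·(4x + 3) = 0 ⇒ x = -5/17.
Then y = 116/17 and the distance is √(961/17) ≈ 7.5186.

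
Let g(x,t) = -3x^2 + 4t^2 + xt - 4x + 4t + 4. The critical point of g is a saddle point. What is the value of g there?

∂g/∂x = -6x + t - 4 = 0 and ∂g/∂t = x + 8t + 4 = 0, so (x, t) = (-36/49, -20/49).
The Hessian has g_{xx} = -6, g_{tt} = 8, g_{xt} = 1, giving D = -49 < 0, so the point is a saddle point.
g(-36/49, -20/49) = 228/49.

228/49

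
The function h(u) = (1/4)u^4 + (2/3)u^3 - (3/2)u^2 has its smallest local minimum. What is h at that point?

h'(u) = u^3 + 2u^2 - 3u = 0 at u = -3, 0, 1.
Second-derivative test with h''(u) = 3u^2 + 4u - 3: h''(-3) = 12 > 0 ⇒ local minimum; h''(0) = -3 < 0 ⇒ local maximum; h''(1) = 4 > 0 ⇒ local minimum.
The smallest local minimum is h(-3) = -45/4.

-45/4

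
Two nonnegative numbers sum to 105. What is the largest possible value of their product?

11025/4

With x + y = 105, the product is P(x) = x(105 − x).
P'(x) = 105 − 2x = 0 gives x = 105/2; P'' = −2 < 0, so this is the maximum.
P = 105/2·105/2 = 11025/4.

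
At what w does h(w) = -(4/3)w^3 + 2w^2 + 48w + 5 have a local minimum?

-3

Critical points: h'(w) = -4w^2 + 4w + 48 vanishes at w = -3, 4.
Second-derivative test with h''(w) = -8w + 4: h''(-3) = 28 > 0 ⇒ local minimum; h''(4) = -28 < 0 ⇒ local maximum.
So the local minimum value is h(-3) = -85.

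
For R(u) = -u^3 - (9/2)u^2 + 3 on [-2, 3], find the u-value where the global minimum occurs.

3

Differentiating, R'(u) = -3u^2 - 9u; whose only zero in [-2, 3] is u = 0.
Evaluating at the critical points and endpoints: R(-2) = -7; R(0) = 3; R(3) = -129/2.
So the minimum is R(3) = -129/2.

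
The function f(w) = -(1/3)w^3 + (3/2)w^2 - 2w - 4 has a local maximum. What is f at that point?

-14/3

f'(w) = -w^2 + 3w - 2 = 0 at w = 1, 2.
Second-derivative test with f''(w) = -2w + 3: f''(1) = 1 > 0 ⇒ local minimum; f''(2) = -1 < 0 ⇒ local maximum.
So the local maximum value is f(2) = -14/3.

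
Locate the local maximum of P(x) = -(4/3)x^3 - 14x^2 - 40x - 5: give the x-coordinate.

Critical points: P'(x) = -4x^2 - 28x - 40 vanishes at x = -5, -2.
Second-derivative test with P''(x) = -8x - 28: P''(-5) = 12 > 0 ⇒ local minimum; P''(-2) = -12 < 0 ⇒ local maximum.
Thus P has its local maximum at x = -2, with value 89/3.

-2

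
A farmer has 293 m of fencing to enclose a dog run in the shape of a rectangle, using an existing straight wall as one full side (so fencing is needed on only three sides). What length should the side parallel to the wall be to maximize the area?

Let the sides perpendicular to the wall have length x and the parallel side y, so 2x + y = 293 and the area is A = xy = x(293 − 2x).
A'(x) = 293 − 4x = 0 gives x = 293/4, and A''(x) = −4 < 0 confirms a maximum.
Then y = 293 − 2·293/4 = 293/2 and A = 85849/8.

293/2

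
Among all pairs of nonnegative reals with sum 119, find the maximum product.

14161/4

With x + y = 119, the product is P(x) = x(119 − x).
P'(x) = 119 − 2x = 0 gives x = 119/2; P'' = −2 < 0, so this is the maximum.
P = 119/2·119/2 = 14161/4.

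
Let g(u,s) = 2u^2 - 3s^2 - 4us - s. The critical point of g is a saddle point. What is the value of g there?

1/20

∂g/∂u = 4u - 4s = 0 and ∂g/∂s = -4u - 6s - 1 = 0, so (u, s) = (-1/10, -1/10).
The Hessian has g_{uu} = 4, g_{ss} = -6, g_{us} = -4, giving D = -40 < 0, so the point is a saddle point.
g(-1/10, -1/10) = 1/20.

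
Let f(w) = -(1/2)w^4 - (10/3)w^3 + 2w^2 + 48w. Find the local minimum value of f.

f'(w) = -2w^3 - 10w^2 + 4w + 48 = 0 at w = -4, -3, 2.
f''(w) = -6w^2 - 20w + 4. f''(-4) = -12 < 0 ⇒ local maximum; f''(-3) = 10 > 0 ⇒ local minimum; f''(2) = -60 < 0 ⇒ local maximum.
Thus f has its local minimum at w = -3, with value -153/2.

-153/2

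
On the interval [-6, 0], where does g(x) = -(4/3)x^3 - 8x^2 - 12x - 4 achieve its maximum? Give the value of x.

g'(x) = -4x^2 - 16x - 12, which vanishes at x = -3 and x = -1.
Compare values at every candidate in [-6, 0]: g(-6) = 68, g(-3) = -4, g(-1) = 4/3, g(0) = -4.
The maximum over the interval is 68, attained at x = -6.

-6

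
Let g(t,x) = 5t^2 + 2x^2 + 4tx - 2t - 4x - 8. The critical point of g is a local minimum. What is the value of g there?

∂g/∂t = 10t + 4x - 2 = 0 and ∂g/∂x = 4t + 4x - 4 = 0, so (t, x) = (-1/3, 4/3).
The Hessian has g_{tt} = 10, g_{xx} = 4, g_{tx} = 4, giving D = 24 > 0 with g_{tt} > 0, so the point is a local minimum.
g(-1/3, 4/3) = -31/3.

-31/3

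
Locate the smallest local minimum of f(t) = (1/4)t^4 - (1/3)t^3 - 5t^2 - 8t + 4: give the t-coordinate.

Critical points: f'(t) = t^3 - t^2 - 10t - 8 vanishes at t = -2, -1, 4.
Since f''(t) = 3t^2 - 2t - 10, we get f''(-2) = 6 > 0 ⇒ local minimum; f''(-1) = -5 < 0 ⇒ local maximum; f''(4) = 30 > 0 ⇒ local minimum.
Thus f has its smallest local minimum at t = 4, with value -196/3.

4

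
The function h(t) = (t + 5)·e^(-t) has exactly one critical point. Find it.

-4

h'(t) = 1·e^(-t) + (t + 5)·(-1)·e^(-t) = (-t - 4)·e^(-t). Since e^(-t) > 0, the only critical point is t = -4.
h''(-4) has the same sign as -1 < 0, so this is a local maximum.
h(-4) = (1)·e^(4) ≈ 54.5982.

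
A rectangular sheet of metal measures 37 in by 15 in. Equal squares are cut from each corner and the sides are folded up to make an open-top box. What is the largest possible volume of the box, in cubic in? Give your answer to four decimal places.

With cut size x, the volume is V(x) = x(37 − 2x)(15 − 2x) for 0 < x < 7.5.
V'(x) = 12x^2 − 208x + 555. Setting V'(x) = 0 gives x ≈ 3.2944 (the root in (0, 7.5)).
V''(x) = 24x − 208 is negative there, so this is the maximum; V ≈ 842.6900.

842.6900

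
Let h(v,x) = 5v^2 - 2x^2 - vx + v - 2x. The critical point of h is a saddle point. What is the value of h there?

16/41

∂h/∂v = 10v - x + 1 = 0 and ∂h/∂x = -v - 4x - 2 = 0, so (v, x) = (-6/41, -19/41).
The Hessian has h_{vv} = 10, h_{xx} = -4, h_{vx} = -1, giving D = -41 < 0, so the point is a saddle point.
h(-6/41, -19/41) = 16/41.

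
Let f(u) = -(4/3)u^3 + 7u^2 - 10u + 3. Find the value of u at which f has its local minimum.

f'(u) = -4u^2 + 14u - 10 = 0 at u = 1, 5/2.
Second-derivative test with f''(u) = -8u + 14: f''(1) = 6 > 0 ⇒ local minimum; f''(5/2) = -6 < 0 ⇒ local maximum.
Thus f has its local minimum at u = 1, with value -4/3.

1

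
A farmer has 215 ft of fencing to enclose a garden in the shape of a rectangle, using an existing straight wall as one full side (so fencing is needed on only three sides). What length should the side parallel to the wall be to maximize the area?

215/2

Let the sides perpendicular to the wall have length x and the parallel side y, so 2x + y = 215 and the area is A = xy = x(215 − 2x).
A'(x) = 215 − 4x = 0 gives x = 215/4, and A''(x) = −4 < 0 confirms a maximum.
Then y = 215 − 2·215/4 = 215/2 and A = 46225/8.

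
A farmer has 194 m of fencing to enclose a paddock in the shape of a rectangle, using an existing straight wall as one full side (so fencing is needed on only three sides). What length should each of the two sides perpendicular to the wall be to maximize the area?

Let the sides perpendicular to the wall have length x and the parallel side y, so 2x + y = 194 and the area is A = xy = x(194 − 2x).
A'(x) = 194 − 4x = 0 gives x = 97/2, and A''(x) = −4 < 0 confirms a maximum.
Then y = 194 − 2·97/2 = 97 and A = 9409/2.

97/2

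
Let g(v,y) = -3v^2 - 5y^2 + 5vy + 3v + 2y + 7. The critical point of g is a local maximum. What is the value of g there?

332/35

∂g/∂v = -6v + 5y + 3 = 0 and ∂g/∂y = 5v - 10y + 2 = 0, so (v, y) = (8/7, 27/35).
The Hessian has g_{vv} = -6, g_{yy} = -10, g_{vy} = 5, giving D = 35 > 0 with g_{vv} < 0, so the point is a local maximum.
g(8/7, 27/35) = 332/35.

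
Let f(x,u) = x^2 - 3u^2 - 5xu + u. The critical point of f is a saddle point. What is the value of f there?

∂f/∂x = 2x - 5u = 0 and ∂f/∂u = -5x - 6u + 1 = 0, so (x, u) = (5/37, 2/37).
The Hessian has f_{xx} = 2, f_{uu} = -6, f_{xu} = -5, giving D = -37 < 0, so the point is a saddle point.
f(5/37, 2/37) = 1/37.

1/37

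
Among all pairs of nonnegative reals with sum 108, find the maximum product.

With x + y = 108, the product is P(x) = x(108 − x).
P'(x) = 108 − 2x = 0 gives x = 54; P'' = −2 < 0, so this is the maximum.
P = 54·54 = 2916.

2916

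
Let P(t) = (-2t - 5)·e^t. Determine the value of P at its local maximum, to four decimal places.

0.0604

Differentiating with the product rule gives P'(t) = (-2t - 7)·e^t. Since e^t > 0, the only critical point is t = -7/2.
P''(-7/2) has the same sign as -2 < 0, so this is a local maximum.
P(-7/2) = (2)·e^(-7/2) ≈ 0.0604.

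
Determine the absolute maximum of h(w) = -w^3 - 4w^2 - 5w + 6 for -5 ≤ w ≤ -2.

The derivative is -3w^2 - 8w - 5, which has no zeros in [-5, -2].
Compare values at every candidate in [-5, -2]: h(-5) = 56,  h(-2) = 8.
So the maximum is h(-5) = 56.

56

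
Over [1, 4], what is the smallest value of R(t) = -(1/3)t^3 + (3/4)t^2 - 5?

Differentiating, R'(t) = -t^2 + (3/2)t; whose only zero in [1, 4] is t = 3/2.
Candidates: R(1) = -55/12; R(3/2) = -71/16; R(4) = -43/3.
So the minimum is R(4) = -43/3.

-43/3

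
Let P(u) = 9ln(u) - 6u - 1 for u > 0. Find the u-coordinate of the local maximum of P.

P'(u) = 9/u − 6 = 0 gives u = 3/2.
P''(u) = -9/u², which is negative for u > 0, so this is a local maximum.
P(3/2) = 9·ln(3/2) - 9 - 1 ≈ -6.3508.

3/2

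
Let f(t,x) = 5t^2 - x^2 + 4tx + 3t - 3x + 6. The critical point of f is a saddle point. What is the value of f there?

8

∂f/∂t = 10t + 4x + 3 = 0 and ∂f/∂x = 4t - 2x - 3 = 0, so (t, x) = (1/6, -7/6).
The Hessian has f_{tt} = 10, f_{xx} = -2, f_{tx} = 4, giving D = -36 < 0, so the point is a saddle point.
f(1/6, -7/6) = 8.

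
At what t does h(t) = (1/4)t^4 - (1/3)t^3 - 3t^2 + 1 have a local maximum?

Critical points: h'(t) = t^3 - t^2 - 6t vanishes at t = -2, 0, 3.
Since h''(t) = 3t^2 - 2t - 6, we get h''(-2) = 10 > 0 ⇒ local minimum; h''(0) = -6 < 0 ⇒ local maximum; h''(3) = 15 > 0 ⇒ local minimum.
So the local maximum value is h(0) = 1.

0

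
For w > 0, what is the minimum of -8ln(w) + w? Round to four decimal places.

-8.6355

R'(w) = -8/w + 1 = 0 gives w = 8.
R''(w) = 8/w², which is positive for w > 0, so this is a local minimum.
R(8) = -8·ln(8) + 8 ≈ -8.6355.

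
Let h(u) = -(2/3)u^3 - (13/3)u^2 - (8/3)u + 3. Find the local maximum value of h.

h'(u) = -2u^2 - (26/3)u - 8/3. Setting h'(u) = 0 gives u ∈ {-4, -1/3}.
Second-derivative test with h''(u) = -4u - 26/3: h''(-4) = 22/3 > 0 ⇒ local minimum; h''(-1/3) = -22/3 < 0 ⇒ local maximum.
So the local maximum value is h(-1/3) = 278/81.

278/81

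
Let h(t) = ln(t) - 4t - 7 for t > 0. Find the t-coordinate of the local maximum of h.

h'(t) = 1/t − 4 = 0 gives t = 1/4.
h''(t) = -1/t², which is negative for t > 0, so this is a local maximum.
h(1/4) = 1·ln(1/4) - 1 - 7 ≈ -9.3863.

1/4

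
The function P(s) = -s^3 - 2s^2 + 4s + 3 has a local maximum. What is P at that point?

121/27

P'(s) = -3s^2 - 4s + 4 = 0 at s = -2, 2/3.
P''(s) = -6s - 4. P''(-2) = 8 > 0 ⇒ local minimum; P''(2/3) = -8 < 0 ⇒ local maximum.
The local maximum is P(2/3) = 121/27.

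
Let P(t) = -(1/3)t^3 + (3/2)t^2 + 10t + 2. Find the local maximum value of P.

287/6

Critical points: P'(t) = -t^2 + 3t + 10 vanishes at t = -2, 5.
P''(t) = -2t + 3. P''(-2) = 7 > 0 ⇒ local minimum; P''(5) = -7 < 0 ⇒ local maximum.
So the local maximum value is P(5) = 287/6.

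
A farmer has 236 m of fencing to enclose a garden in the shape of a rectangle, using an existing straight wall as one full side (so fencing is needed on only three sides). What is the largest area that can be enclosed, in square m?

Let the sides perpendicular to the wall have length x and the parallel side y, so 2x + y = 236 and the area is A = xy = x(236 − 2x).
A'(x) = 236 − 4x = 0 gives x = 59, and A''(x) = −4 < 0 confirms a maximum.
Then y = 236 − 2·59 = 118 and A = 6962.

6962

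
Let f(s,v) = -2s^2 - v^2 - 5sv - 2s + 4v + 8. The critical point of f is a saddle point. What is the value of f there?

60/17

∂f/∂s = -4s - 5v - 2 = 0 and ∂f/∂v = -5s - 2v + 4 = 0, so (s, v) = (24/17, -26/17).
The Hessian has f_{ss} = -4, f_{vv} = -2, f_{sv} = -5, giving D = -17 < 0, so the point is a saddle point.
f(24/17, -26/17) = 60/17.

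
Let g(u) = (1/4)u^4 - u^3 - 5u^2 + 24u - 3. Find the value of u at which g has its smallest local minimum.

Critical points: g'(u) = u^3 - 3u^2 - 10u + 24 vanishes at u = -3, 2, 4.
g''(u) = 3u^2 - 6u - 10. g''(-3) = 35 > 0 ⇒ local minimum; g''(2) = -10 < 0 ⇒ local maximum; g''(4) = 14 > 0 ⇒ local minimum.
So the smallest local minimum value is g(-3) = -291/4.

-3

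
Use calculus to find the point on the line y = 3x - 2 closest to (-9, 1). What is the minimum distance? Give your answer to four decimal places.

9.4868

Minimize D(x)^2 = (x + 9)^2 + (3x - 3)^2.
d/dx[D^2] = 2(x + 9) + 2·3·(3x - 3) = 0 ⇒ x = 0.
Then y = -2 and the distance is √(90) ≈ 9.4868.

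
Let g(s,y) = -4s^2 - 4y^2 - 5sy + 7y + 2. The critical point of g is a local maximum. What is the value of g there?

∂g/∂s = -8s - 5y = 0 and ∂g/∂y = -5s - 8y + 7 = 0, so (s, y) = (-35/39, 56/39).
The Hessian has g_{ss} = -8, g_{yy} = -8, g_{sy} = -5, giving D = 39 > 0 with g_{ss} < 0, so the point is a local maximum.
g(-35/39, 56/39) = 274/39.

274/39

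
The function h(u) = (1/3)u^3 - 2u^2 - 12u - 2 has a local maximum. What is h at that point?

h'(u) = u^2 - 4u - 12. Setting h'(u) = 0 gives u ∈ {-2, 6}.
Second-derivative test with h''(u) = 2u - 4: h''(-2) = -8 < 0 ⇒ local maximum; h''(6) = 8 > 0 ⇒ local minimum.
So the local maximum value is h(-2) = 34/3.

34/3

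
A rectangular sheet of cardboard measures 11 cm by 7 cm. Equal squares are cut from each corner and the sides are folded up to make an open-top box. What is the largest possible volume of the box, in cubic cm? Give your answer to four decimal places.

With cut size x, the volume is V(x) = x(11 − 2x)(7 − 2x) for 0 < x < 3.5.
V'(x) = 12x^2 − 72x + 77. Setting V'(x) = 0 gives x ≈ 1.3927 (the root in (0, 3.5)).
V''(x) = 24x − 72 is negative there, so this is the maximum; V ≈ 48.2170.

48.2170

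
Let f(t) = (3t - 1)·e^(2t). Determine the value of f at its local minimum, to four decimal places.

-1.0748

Differentiating with the product rule gives f'(t) = (6t + 1)·e^(2t). Since e^(2t) > 0, the only critical point is t = -1/6.
f''(-1/6) has the same sign as 6 > 0, so this is a local minimum.
f(-1/6) = (-3/2)·e^(-1/3) ≈ -1.0748.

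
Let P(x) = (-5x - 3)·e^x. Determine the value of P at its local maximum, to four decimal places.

Differentiating with the product rule gives P'(x) = (-5x - 8)·e^x. Since e^x > 0, the only critical point is x = -8/5.
P''(-8/5) has the same sign as -5 < 0, so this is a local maximum.
P(-8/5) = (5)·e^(-8/5) ≈ 1.0095.

1.0095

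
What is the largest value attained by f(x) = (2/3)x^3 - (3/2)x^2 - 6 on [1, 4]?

f'(x) = 2x^2 - 3x, whose only zero in [1, 4] is x = 3/2.
Candidates: f(1) = -41/6,  f(3/2) = -57/8,  f(4) = 38/3.
Hence the absolute maximum is 38/3 at x = 4.

38/3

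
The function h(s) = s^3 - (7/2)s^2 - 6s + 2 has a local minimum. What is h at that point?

-41/2

h'(s) = 3s^2 - 7s - 6 = 0 at s = -2/3, 3.
Since h''(s) = 6s - 7, we get h''(-2/3) = -11 < 0 ⇒ local maximum; h''(3) = 11 > 0 ⇒ local minimum.
So the local minimum value is h(3) = -41/2.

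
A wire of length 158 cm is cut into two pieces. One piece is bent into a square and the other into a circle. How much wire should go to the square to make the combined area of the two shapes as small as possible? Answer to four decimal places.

88.4957

Let x be the length used for the square. Square side x/4; circle radius (158−x)/(2π).
A(x) = (x/4)² + π·((158−x)/(2π))² = x²/16 + (158−x)²/(4π) for 0 ≤ x ≤ 158. A'(x) = x/8 − (158−x)/(2π) = 0 gives x = 4·158/(π+4) ≈ 88.4957.
A'' = 1/8 + 1/(2π) > 0, so this gives the minimum combined area; x ≈ 88.4957 cm to the square.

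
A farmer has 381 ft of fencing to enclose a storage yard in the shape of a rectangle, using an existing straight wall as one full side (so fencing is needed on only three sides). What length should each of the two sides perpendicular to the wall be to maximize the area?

381/4

Let the sides perpendicular to the wall have length x and the parallel side y, so 2x + y = 381 and the area is A = xy = x(381 − 2x).
A'(x) = 381 − 4x = 0 gives x = 381/4, and A''(x) = −4 < 0 confirms a maximum.
Then y = 381 − 2·381/4 = 381/2 and A = 145161/8.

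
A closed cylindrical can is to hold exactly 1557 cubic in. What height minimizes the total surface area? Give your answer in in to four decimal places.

With radius r and height h, πr²h = 1557 so h = 1557/(πr²), and S(r) = 2πr² + 2πrh = 2πr² + 2·1557/r.
S'(r) = 4πr − 2·1557/r² = 0 ⇒ r³ = 1557/(2π), so r ≈ 6.2811 and h = 2r ≈ 12.5622.
S''(r) = 4π + 4·1557/r³ > 0, so this is the minimum; S ≈ 743.6586.

12.5622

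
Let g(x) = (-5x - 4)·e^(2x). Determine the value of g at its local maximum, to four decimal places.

By the product rule, g'(x) = (-10x - 13)·e^(2x). Since e^(2x) > 0, the only critical point is x = -13/10.
g''(-13/10) has the same sign as -10 < 0, so this is a local maximum.
g(-13/10) = (5/2)·e^(-13/5) ≈ 0.1857.

0.1857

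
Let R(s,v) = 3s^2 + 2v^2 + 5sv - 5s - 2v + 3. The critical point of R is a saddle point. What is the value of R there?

15

∂R/∂s = 6s + 5v - 5 = 0 and ∂R/∂v = 5s + 4v - 2 = 0, so (s, v) = (-10, 13).
The Hessian has R_{ss} = 6, R_{vv} = 4, R_{sv} = 5, giving D = -1 < 0, so the point is a saddle point.
R(-10, 13) = 15.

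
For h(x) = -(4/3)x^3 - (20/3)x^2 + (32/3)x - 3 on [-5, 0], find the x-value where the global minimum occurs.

-4

The derivative is -4x^2 - (40/3)x + 32/3, whose only zero in [-5, 0] is x = -4.
Compare values at every candidate in [-5, 0]: h(-5) = -169/3,  h(-4) = -67,  h(0) = -3.
The minimum over the interval is -67, attained at x = -4.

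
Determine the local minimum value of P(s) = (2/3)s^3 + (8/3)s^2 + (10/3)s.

Critical points: P'(s) = 2s^2 + (16/3)s + 10/3 vanishes at s = -5/3, -1.
P''(s) = 4s + 16/3. P''(-5/3) = -4/3 < 0 ⇒ local maximum; P''(-1) = 4/3 > 0 ⇒ local minimum.
So the local minimum value is P(-1) = -4/3.

-4/3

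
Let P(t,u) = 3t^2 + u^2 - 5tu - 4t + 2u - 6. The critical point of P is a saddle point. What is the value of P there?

∂P/∂t = 6t - 5u - 4 = 0 and ∂P/∂u = -5t + 2u + 2 = 0, so (t, u) = (2/13, -8/13).
The Hessian has P_{tt} = 6, P_{uu} = 2, P_{tu} = -5, giving D = -13 < 0, so the point is a saddle point.
P(2/13, -8/13) = -90/13.

-90/13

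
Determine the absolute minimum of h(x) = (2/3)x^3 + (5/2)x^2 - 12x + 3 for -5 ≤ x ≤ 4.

Differentiating, h'(x) = 2x^2 + 5x - 12; which vanishes at x = -4 and x = 3/2.
Evaluating at the critical points and endpoints: h(-5) = 253/6, h(-4) = 145/3, h(3/2) = -57/8, h(4) = 113/3.
The minimum over the interval is -57/8, attained at x = 3/2.

-57/8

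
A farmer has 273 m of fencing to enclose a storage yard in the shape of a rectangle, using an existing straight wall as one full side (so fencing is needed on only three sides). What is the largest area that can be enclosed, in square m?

74529/8

Let the sides perpendicular to the wall have length x and the parallel side y, so 2x + y = 273 and the area is A = xy = x(273 − 2x).
A'(x) = 273 − 4x = 0 gives x = 273/4, and A''(x) = −4 < 0 confirms a maximum.
Then y = 273 − 2·273/4 = 273/2 and A = 74529/8.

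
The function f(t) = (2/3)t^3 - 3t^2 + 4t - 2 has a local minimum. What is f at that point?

-2/3

Critical points: f'(t) = 2t^2 - 6t + 4 vanishes at t = 1, 2.
Second-derivative test with f''(t) = 4t - 6: f''(1) = -2 < 0 ⇒ local maximum; f''(2) = 2 > 0 ⇒ local minimum.
Thus f has its local minimum at t = 2, with value -2/3.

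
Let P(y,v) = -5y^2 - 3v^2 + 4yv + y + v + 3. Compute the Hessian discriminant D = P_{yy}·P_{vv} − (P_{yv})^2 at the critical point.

∂P/∂y = -10y + 4v + 1 = 0 and ∂P/∂v = 4y - 6v + 1 = 0, so (y, v) = (5/22, 7/22).
The Hessian has P_{yy} = -10, P_{vv} = -6, P_{yv} = 4, giving D = 44 > 0 with P_{yy} < 0, so the point is a local maximum.
D = (-10)·(-6) − (4)^2 = 44.

44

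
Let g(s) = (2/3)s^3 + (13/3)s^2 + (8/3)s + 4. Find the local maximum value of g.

20

Critical points: g'(s) = 2s^2 + (26/3)s + 8/3 vanishes at s = -4, -1/3.
Second-derivative test with g''(s) = 4s + 26/3: g''(-4) = -22/3 < 0 ⇒ local maximum; g''(-1/3) = 22/3 > 0 ⇒ local minimum.
So the local maximum value is g(-4) = 20.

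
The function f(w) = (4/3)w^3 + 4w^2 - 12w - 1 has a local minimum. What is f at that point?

-23/3

Critical points: f'(w) = 4w^2 + 8w - 12 vanishes at w = -3, 1.
Second-derivative test with f''(w) = 8w + 8: f''(-3) = -16 < 0 ⇒ local maximum; f''(1) = 16 > 0 ⇒ local minimum.
So the local minimum value is f(1) = -23/3.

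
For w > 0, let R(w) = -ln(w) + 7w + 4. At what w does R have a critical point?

1/7

R'(w) = -1/w + 7 = 0 gives w = 1/7.
R''(w) = 1/w², which is positive for w > 0, so this is a local minimum.
R(1/7) = -1·ln(1/7) + 1 + 4 ≈ 6.9459.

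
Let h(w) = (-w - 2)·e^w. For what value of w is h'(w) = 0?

h'(w) = (-1)·e^w + (-w - 2)·1·e^w = (-w - 3)·e^w. Since e^w > 0, the only critical point is w = -3.
h''(-3) has the same sign as -1 < 0, so this is a local maximum.
h(-3) = (1)·e^(-3) ≈ 0.0498.

-3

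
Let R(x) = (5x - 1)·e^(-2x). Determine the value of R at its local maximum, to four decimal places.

By the product rule, R'(x) = (-10x + 7)·e^(-2x). Since e^(-2x) > 0, the only critical point is x = 7/10.
R''(7/10) has the same sign as -10 < 0, so this is a local maximum.
R(7/10) = (5/2)·e^(-7/5) ≈ 0.6165.

0.6165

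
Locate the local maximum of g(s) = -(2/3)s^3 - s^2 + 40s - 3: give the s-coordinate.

g'(s) = -2s^2 - 2s + 40 = 0 at s = -5, 4.
Second-derivative test with g''(s) = -4s - 2: g''(-5) = 18 > 0 ⇒ local minimum; g''(4) = -18 < 0 ⇒ local maximum.
Thus g has its local maximum at s = 4, with value 295/3.

4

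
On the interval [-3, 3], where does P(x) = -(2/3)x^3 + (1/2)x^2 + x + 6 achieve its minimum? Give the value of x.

3

Differentiating, P'(x) = -2x^2 + x + 1; which vanishes at x = -1/2 and x = 1.
Compare values at every candidate in [-3, 3]: P(-3) = 51/2; P(-1/2) = 137/24; P(1) = 41/6; P(3) = -9/2.
Hence the absolute minimum is -9/2 at x = 3.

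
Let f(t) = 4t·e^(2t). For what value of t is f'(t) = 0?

Differentiating with the product rule gives f'(t) = (8t + 4)·e^(2t). Since e^(2t) > 0, the only critical point is t = -1/2.
f''(-1/2) has the same sign as 8 > 0, so this is a local minimum.
f(-1/2) = (-2)·e^(-1) ≈ -0.7358.

-1/2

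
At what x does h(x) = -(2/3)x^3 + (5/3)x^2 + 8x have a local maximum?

h'(x) = -2x^2 + (10/3)x + 8 = 0 at x = -4/3, 3.
Second-derivative test with h''(x) = -4x + 10/3: h''(-4/3) = 26/3 > 0 ⇒ local minimum; h''(3) = -26/3 < 0 ⇒ local maximum.
The local maximum is h(3) = 21.

3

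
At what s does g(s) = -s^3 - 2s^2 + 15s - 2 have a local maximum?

5/3

g'(s) = -3s^2 - 4s + 15 = 0 at s = -3, 5/3.
Second-derivative test with g''(s) = -6s - 4: g''(-3) = 14 > 0 ⇒ local minimum; g''(5/3) = -14 < 0 ⇒ local maximum.
Thus g has its local maximum at s = 5/3, with value 346/27.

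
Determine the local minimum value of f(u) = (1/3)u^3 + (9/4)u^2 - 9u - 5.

-197/16

Critical points: f'(u) = u^2 + (9/2)u - 9 vanishes at u = -6, 3/2.
Since f''(u) = 2u + 9/2, we get f''(-6) = -15/2 < 0 ⇒ local maximum; f''(3/2) = 15/2 > 0 ⇒ local minimum.
Thus f has its local minimum at u = 3/2, with value -197/16.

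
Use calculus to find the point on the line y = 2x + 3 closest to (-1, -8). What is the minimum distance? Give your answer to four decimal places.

Minimize D(x)^2 = (x + 1)^2 + (2x + 11)^2.
d/dx[D^2] = 2(x + 1) + 2·2·(2x + 11) = 0 ⇒ x = -23/5.
Then y = -31/5 and the distance is √(81/5) ≈ 4.0249.

4.0249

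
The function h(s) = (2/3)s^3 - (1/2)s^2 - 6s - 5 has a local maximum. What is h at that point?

h'(s) = 2s^2 - s - 6. Setting h'(s) = 0 gives s ∈ {-3/2, 2}.
Second-derivative test with h''(s) = 4s - 1: h''(-3/2) = -7 < 0 ⇒ local maximum; h''(2) = 7 > 0 ⇒ local minimum.
Thus h has its local maximum at s = -3/2, with value 5/8.

5/8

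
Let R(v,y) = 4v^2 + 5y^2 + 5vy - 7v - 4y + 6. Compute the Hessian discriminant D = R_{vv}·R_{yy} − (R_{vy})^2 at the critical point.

55

∂R/∂v = 8v + 5y - 7 = 0 and ∂R/∂y = 5v + 10y - 4 = 0, so (v, y) = (10/11, -3/55).
The Hessian has R_{vv} = 8, R_{yy} = 10, R_{vy} = 5, giving D = 55 > 0 with R_{vv} > 0, so the point is a local minimum.
D = (8)·(10) − (5)^2 = 55.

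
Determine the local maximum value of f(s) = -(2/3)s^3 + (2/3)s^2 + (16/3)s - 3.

Critical points: f'(s) = -2s^2 + (4/3)s + 16/3 vanishes at s = -4/3, 2.
Since f''(s) = -4s + 4/3, we get f''(-4/3) = 20/3 > 0 ⇒ local minimum; f''(2) = -20/3 < 0 ⇒ local maximum.
Thus f has its local maximum at s = 2, with value 5.

5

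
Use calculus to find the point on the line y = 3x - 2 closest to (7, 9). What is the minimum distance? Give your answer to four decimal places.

3.1623

Minimize D(x)^2 = (x - 7)^2 + (3x - 11)^2.
d/dx[D^2] = 2(x - 7) + 2·3·(3x - 11) = 0 ⇒ x = 4.
Then y = 10 and the distance is √(10) ≈ 3.1623.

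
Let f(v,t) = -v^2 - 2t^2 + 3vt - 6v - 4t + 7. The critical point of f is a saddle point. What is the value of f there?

-153

∂f/∂v = -2v + 3t - 6 = 0 and ∂f/∂t = 3v - 4t - 4 = 0, so (v, t) = (36, 26).
The Hessian has f_{vv} = -2, f_{tt} = -4, f_{vt} = 3, giving D = -1 < 0, so the point is a saddle point.
f(36, 26) = -153.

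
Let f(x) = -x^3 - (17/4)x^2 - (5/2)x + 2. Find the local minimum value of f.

Critical points: f'(x) = -3x^2 - (17/2)x - 5/2 vanishes at x = -5/2, -1/3.
Second-derivative test with f''(x) = -6x - 17/2: f''(-5/2) = 13/2 > 0 ⇒ local minimum; f''(-1/3) = -13/2 < 0 ⇒ local maximum.
So the local minimum value is f(-5/2) = -43/16.

-43/16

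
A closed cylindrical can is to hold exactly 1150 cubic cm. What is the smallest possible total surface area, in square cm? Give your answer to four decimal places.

With radius r and height h, πr²h = 1150 so h = 1150/(πr²), and S(r) = 2πr² + 2πrh = 2πr² + 2·1150/r.
S'(r) = 4πr − 2·1150/r² = 0 ⇒ r³ = 1150/(2π), so r ≈ 5.6777 and h = 2r ≈ 11.3554.
S''(r) = 4π + 4·1150/r³ > 0, so this is the minimum; S ≈ 607.6401.

607.6401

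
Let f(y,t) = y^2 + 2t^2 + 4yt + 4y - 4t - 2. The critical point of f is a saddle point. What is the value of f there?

∂f/∂y = 2y + 4t + 4 = 0 and ∂f/∂t = 4y + 4t - 4 = 0, so (y, t) = (4, -3).
The Hessian has f_{yy} = 2, f_{tt} = 4, f_{yt} = 4, giving D = -8 < 0, so the point is a saddle point.
f(4, -3) = 12.

12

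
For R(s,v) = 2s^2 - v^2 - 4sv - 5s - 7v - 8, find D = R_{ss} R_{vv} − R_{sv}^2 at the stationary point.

-24

∂R/∂s = 4s - 4v - 5 = 0 and ∂R/∂v = -4s - 2v - 7 = 0, so (s, v) = (-3/4, -2).
The Hessian has R_{ss} = 4, R_{vv} = -2, R_{sv} = -4, giving D = -24 < 0, so the point is a saddle point.
D = (4)·(-2) − (-4)^2 = -24.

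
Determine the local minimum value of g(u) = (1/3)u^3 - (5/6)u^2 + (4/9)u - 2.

Critical points: g'(u) = u^2 - (5/3)u + 4/9 vanishes at u = 1/3, 4/3.
Second-derivative test with g''(u) = 2u - 5/3: g''(1/3) = -1 < 0 ⇒ local maximum; g''(4/3) = 1 > 0 ⇒ local minimum.
Thus g has its local minimum at u = 4/3, with value -170/81.

-170/81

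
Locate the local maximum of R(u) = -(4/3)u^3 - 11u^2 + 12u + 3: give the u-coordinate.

R'(u) = -4u^2 - 22u + 12. Setting R'(u) = 0 gives u ∈ {-6, 1/2}.
Second-derivative test with R''(u) = -8u - 22: R''(-6) = 26 > 0 ⇒ local minimum; R''(1/2) = -26 < 0 ⇒ local maximum.
Thus R has its local maximum at u = 1/2, with value 73/12.

1/2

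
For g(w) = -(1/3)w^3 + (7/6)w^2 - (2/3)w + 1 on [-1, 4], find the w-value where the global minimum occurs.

4

Differentiating, g'(w) = -w^2 + (7/3)w - 2/3; which vanishes at w = 1/3 and w = 2.
Candidates: g(-1) = 19/6,  g(1/3) = 145/162,  g(2) = 5/3,  g(4) = -13/3.
The minimum over the interval is -13/3, attained at w = 4.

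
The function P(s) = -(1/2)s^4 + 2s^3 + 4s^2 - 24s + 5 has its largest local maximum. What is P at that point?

Critical points: P'(s) = -2s^3 + 6s^2 + 8s - 24 vanishes at s = -2, 2, 3.
Second-derivative test with P''(s) = -6s^2 + 12s + 8: P''(-2) = -40 < 0 ⇒ local maximum; P''(2) = 8 > 0 ⇒ local minimum; P''(3) = -10 < 0 ⇒ local maximum.
Thus P has its largest local maximum at s = -2, with value 45.

45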